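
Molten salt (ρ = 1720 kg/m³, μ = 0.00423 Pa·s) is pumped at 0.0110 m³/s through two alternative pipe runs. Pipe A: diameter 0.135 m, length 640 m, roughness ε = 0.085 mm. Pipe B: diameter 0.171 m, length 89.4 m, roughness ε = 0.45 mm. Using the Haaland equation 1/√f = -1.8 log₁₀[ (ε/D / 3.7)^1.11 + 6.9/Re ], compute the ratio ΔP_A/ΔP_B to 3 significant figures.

ΔP_A/ΔP_B ≈ 18.9

Pipe A: V = Q/A = 0.011/0.01431 = 0.7685 m/s; Re = 4.218e+04; ε/D = 0.00063; Haaland → f = 0.02329; ΔP_A = f(L/D)(ρV²/2) = 5.609e+04 Pa.
Pipe B: V = Q/A = 0.011/0.02297 = 0.479 m/s; Re = 3.33e+04; ε/D = 0.00263; Haaland → f = 0.02873; ΔP_B = f(L/D)(ρV²/2) = 2963 Pa.
ΔP_A/ΔP_B = 5.609e+04/2963 = 18.9.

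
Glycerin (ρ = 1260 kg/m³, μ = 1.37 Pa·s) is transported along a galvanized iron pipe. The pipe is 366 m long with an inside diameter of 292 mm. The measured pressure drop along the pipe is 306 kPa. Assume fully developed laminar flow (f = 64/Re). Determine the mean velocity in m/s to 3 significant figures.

For laminar flow, f = 64/Re with Re = ρVD/μ, so Darcy-Weisbach reduces to ΔP = 32μLV/D². Solving for V: V = ΔP·D²/(32μL) = 3.06e+05·(0.292)²/(32·1.37·366) = 1.626 m/s.
Check: Re = ρVD/μ = 1260·1.626·0.292/1.37 = 436.7 < 2300, so the laminar assumption holds.

V ≈ 1.63 m/s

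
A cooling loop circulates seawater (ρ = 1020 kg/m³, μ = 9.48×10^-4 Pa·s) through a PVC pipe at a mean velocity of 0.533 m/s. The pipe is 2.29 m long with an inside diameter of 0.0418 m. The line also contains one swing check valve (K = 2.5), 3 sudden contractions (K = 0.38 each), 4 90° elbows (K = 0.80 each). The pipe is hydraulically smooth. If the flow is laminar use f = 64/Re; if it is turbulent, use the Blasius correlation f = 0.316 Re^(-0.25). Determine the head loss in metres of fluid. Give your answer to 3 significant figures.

h_f ≈ 0.119 m

Reynolds number Re = ρVD/μ = 1020 · 0.533 · 0.0418 / 0.000948 = 2.397e+04.
Re > 4000 → turbulent. Smooth-pipe (Blasius): f = 0.316 Re^(-0.25) = 0.316/(2.397e+04)^0.25 = 0.0254.
Total minor-loss coefficient ΣK = 1·2.5 + 3·0.38 + 4·0.8 = 6.84.
ΔP = [f·L/D + ΣK]·(ρV²/2) = [0.0254·2.29/0.0418 + 6.84]·(1020·0.533²/2) = [1.391 + 6.84]·144.9 = 1193 Pa.
Head loss h_f = ΔP/(ρg) = 1193/(1020·9.81) = 0.119 m.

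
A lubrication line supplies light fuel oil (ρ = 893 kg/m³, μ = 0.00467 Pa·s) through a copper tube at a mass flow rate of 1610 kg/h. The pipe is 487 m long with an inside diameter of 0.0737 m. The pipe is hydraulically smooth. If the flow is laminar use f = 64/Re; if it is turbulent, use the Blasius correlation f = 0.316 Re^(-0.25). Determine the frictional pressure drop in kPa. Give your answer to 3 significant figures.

ΔP ≈ 1.57 kPa

ṁ = 1610 kg/h = 1610/3600 = 0.4472 kg/s.
A = πD²/4 = π(0.0737)²/4 = 0.004266 m²; mean velocity V = ṁ/(ρA) = 0.4472/(893 · 0.004266) = 0.1174 m/s.
Reynolds number Re = ρVD/μ = 893 · 0.1174 · 0.0737 / 0.00467 = 1654.
Re < 2300 → laminar flow, so f = 64/Re = 64/1654 = 0.03868 (the turbulent correlation is not needed).
Darcy-Weisbach: ΔP = f(L/D)(ρV²/2) = 0.03868·(487/0.0737)·(893·0.1174²/2) = 0.03868·6608·6.153 = 1573 Pa.
ΔP = 1573 Pa = 1.57 kPa.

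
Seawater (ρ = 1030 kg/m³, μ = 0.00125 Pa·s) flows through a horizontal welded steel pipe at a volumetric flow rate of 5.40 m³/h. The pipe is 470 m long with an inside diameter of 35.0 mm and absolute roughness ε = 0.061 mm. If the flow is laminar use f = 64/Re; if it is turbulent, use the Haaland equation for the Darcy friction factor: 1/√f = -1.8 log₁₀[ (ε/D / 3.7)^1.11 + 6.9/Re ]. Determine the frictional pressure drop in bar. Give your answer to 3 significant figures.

Q = 5.40 m³/h = 5.40/3600 = 0.0015 m³/s.
Cross-sectional area A = πD²/4 = π(0.035)²/4 = 0.0009621 m²; mean velocity V = Q/A = 0.0015/0.0009621 = 1.559 m/s.
Reynolds number Re = ρVD/μ = 1030 · 1.559 · 0.035 / 0.00125 = 4.496e+04.
Re > 4000 → turbulent. Relative roughness ε/D = 6.1e-05/0.035 = 0.00174. Haaland: 1/√f = -1.8 log₁₀[(0.00174/3.7)^1.11 + 6.9/4.496e+04] = -1.8 log₁₀[0.000203 + 0.000153] = 6.207, so f = 0.02596.
Darcy-Weisbach: ΔP = f(L/D)(ρV²/2) = 0.02596·(470/0.035)·(1030·1.559²/2) = 0.02596·1.343e+04·1252 = 4.363e+05 Pa.
ΔP = 4.363e+05 Pa = 4.36 bar.

ΔP ≈ 4.36 bar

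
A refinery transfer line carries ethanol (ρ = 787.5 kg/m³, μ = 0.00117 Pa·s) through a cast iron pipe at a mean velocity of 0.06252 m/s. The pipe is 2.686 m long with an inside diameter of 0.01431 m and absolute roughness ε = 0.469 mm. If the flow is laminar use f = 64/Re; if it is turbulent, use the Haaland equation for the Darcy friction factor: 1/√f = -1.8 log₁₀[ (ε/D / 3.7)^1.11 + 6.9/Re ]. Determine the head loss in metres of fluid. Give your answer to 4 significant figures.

h_f ≈ 0.003974 m

Reynolds number Re = ρVD/μ = 787.5 · 0.06252 · 0.01431 / 0.00117 = 602.2.
Re < 2300 → laminar flow, so f = 64/Re = 64/602.2 = 0.1063 (the turbulent correlation is not needed).
Darcy-Weisbach: ΔP = f(L/D)(ρV²/2) = 0.1063·(2.686/0.01431)·(787.5·0.06252²/2) = 0.1063·187.7·1.539 = 30.7 Pa.
Head loss h_f = ΔP/(ρg) = 30.7/(787.5·9.81) = 0.003974 m.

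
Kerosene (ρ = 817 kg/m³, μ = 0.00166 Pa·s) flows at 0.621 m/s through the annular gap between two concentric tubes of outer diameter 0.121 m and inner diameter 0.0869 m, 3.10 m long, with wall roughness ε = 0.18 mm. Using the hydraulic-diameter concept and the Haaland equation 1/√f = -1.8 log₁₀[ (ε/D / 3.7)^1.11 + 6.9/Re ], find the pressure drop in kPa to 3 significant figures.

Hydraulic diameter D_h = 4A/P = D_o - D_i = 0.121 - 0.0869 = 0.0341 m.
Re = ρVD_h/μ = 817·0.621·0.0341/0.00166 = 1.042e+04.
ε/D_h = 0.00018/0.0341 = 0.00528; Haaland gives 1/√f = -1.8 log₁₀[0.000694+0.000662] = 5.162, so f = 0.03753.
ΔP = f(L/D_h)(ρV²/2) = 0.03753·3.1/0.0341·157.5 = 537.5 Pa.
ΔP = 0.537 kPa.

ΔP ≈ 0.537 kPa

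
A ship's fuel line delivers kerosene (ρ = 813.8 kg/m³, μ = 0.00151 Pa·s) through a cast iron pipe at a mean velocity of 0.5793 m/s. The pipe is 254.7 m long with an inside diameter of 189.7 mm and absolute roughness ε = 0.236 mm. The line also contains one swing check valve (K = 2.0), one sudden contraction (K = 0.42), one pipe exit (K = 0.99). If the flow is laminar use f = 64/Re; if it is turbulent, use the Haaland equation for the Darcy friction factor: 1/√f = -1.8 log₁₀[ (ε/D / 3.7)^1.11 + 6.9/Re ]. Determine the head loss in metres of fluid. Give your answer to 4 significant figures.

h_f ≈ 0.6078 m

Reynolds number Re = ρVD/μ = 813.8 · 0.5793 · 0.1897 / 0.00151 = 5.923e+04.
Re > 4000 → turbulent. Relative roughness ε/D = 0.000236/0.1897 = 0.00124. Haaland: 1/√f = -1.8 log₁₀[(0.00124/3.7)^1.11 + 6.9/5.923e+04] = -1.8 log₁₀[0.000139 + 0.000117] = 6.465, so f = 0.02392.
Total minor-loss coefficient ΣK = 1·2 + 1·0.42 + 1·0.99 = 3.41.
ΔP = [f·L/D + ΣK]·(ρV²/2) = [0.02392·254.7/0.1897 + 3.41]·(813.8·0.5793²/2) = [32.12 + 3.41]·136.6 = 4852 Pa.
Head loss h_f = ΔP/(ρg) = 4852/(813.8·9.81) = 0.6078 m.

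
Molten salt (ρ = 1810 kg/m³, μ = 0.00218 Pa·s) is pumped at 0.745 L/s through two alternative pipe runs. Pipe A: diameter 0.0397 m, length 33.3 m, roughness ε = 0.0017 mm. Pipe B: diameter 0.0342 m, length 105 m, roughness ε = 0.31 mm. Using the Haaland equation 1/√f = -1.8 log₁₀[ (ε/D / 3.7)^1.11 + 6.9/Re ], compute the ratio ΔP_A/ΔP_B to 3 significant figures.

ΔP_A/ΔP_B ≈ 0.0993

Pipe A: V = Q/A = 0.000745/0.001238 = 0.6018 m/s; Re = 1.984e+04; ε/D = 4.28e-05; Haaland → f = 0.02586; ΔP_A = f(L/D)(ρV²/2) = 7111 Pa.
Pipe B: V = Q/A = 0.000745/0.0009186 = 0.811 m/s; Re = 2.303e+04; ε/D = 0.00906; Haaland → f = 0.03921; ΔP_B = f(L/D)(ρV²/2) = 7.165e+04 Pa.
ΔP_A/ΔP_B = 7111/7.165e+04 = 0.0993.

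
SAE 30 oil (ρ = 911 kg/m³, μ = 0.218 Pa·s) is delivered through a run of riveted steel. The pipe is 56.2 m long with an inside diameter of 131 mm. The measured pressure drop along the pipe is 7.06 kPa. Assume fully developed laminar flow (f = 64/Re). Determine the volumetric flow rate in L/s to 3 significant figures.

For laminar flow, f = 64/Re with Re = ρVD/μ, so Darcy-Weisbach reduces to ΔP = 32μLV/D². Solving for V: V = ΔP·D²/(32μL) = 7060·(0.131)²/(32·0.218·56.2) = 0.309 m/s.
Check: Re = ρVD/μ = 911·0.309·0.131/0.218 = 169.2 < 2300, so the laminar assumption holds.
Q = V·A = 0.309·(π/4·0.131²) = 0.004165 m³/s = 4.17 L/s.

Q ≈ 4.17 L/s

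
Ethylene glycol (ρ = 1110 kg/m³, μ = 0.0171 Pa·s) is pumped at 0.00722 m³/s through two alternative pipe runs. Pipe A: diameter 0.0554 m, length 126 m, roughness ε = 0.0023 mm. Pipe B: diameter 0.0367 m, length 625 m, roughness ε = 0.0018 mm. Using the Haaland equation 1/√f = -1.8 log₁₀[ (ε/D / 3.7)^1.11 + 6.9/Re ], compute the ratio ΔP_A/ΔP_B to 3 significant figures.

ΔP_A/ΔP_B ≈ 0.0287

Pipe A: V = Q/A = 0.00722/0.002411 = 2.995 m/s; Re = 1.077e+04; ε/D = 4.15e-05; Haaland → f = 0.03031; ΔP_A = f(L/D)(ρV²/2) = 3.432e+05 Pa.
Pipe B: V = Q/A = 0.00722/0.001058 = 6.825 m/s; Re = 1.626e+04; ε/D = 4.9e-05; Haaland → f = 0.0272; ΔP_B = f(L/D)(ρV²/2) = 1.198e+07 Pa.
ΔP_A/ΔP_B = 3.432e+05/1.198e+07 = 0.0287.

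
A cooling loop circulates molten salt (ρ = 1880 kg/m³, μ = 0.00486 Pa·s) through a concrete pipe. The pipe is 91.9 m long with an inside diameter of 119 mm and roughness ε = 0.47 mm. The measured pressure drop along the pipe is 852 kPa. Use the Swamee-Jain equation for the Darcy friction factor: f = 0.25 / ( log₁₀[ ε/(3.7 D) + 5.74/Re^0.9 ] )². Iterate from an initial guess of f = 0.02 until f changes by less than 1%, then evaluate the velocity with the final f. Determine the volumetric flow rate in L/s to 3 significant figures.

Q ≈ 71.0 L/s

Rearranging Darcy-Weisbach: V = √(2·ΔP·D/(f·L·ρ)). With ε/D = 0.00047/0.119 = 0.00395, iterate starting from f = 0.02:
  f = 0.02 → V = √(2·8.52e+05·0.119/(0.02·91.9·1880)) = 7.66 m/s; Re = ρVD/μ = 3.526e+05; f → 0.02876
  f = 0.02876 → V = 6.389 m/s; Re = 2.941e+05; f → 0.02883
Converged (Δf/f < 1%). With the final f = 0.02883: V = √(2·8.52e+05·0.119/(0.02883·91.9·1880)) = 6.38 m/s.
Q = V·A = 6.38·(π/4·0.119²) = 0.07096 m³/s = 71.0 L/s.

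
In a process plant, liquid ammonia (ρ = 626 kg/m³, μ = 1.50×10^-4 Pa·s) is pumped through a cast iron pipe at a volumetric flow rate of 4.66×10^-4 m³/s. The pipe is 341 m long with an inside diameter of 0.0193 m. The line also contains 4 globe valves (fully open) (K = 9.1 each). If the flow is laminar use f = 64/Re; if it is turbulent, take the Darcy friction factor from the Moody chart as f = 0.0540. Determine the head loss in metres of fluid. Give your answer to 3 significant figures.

h_f ≈ 128 m

Cross-sectional area A = πD²/4 = π(0.0193)²/4 = 0.0002926 m²; mean velocity V = Q/A = 0.000466/0.0002926 = 1.593 m/s.
Reynolds number Re = ρVD/μ = 626 · 1.593 · 0.0193 / 0.00015 = 1.283e+05.
Re > 4000 → turbulent; use the Moody-chart value f = 0.0540.
Total minor-loss coefficient ΣK = 4·9.1 = 36.4.
ΔP = [f·L/D + ΣK]·(ρV²/2) = [0.054·341/0.0193 + 36.4]·(626·1.593²/2) = [954.1 + 36.4]·794.2 = 7.866e+05 Pa.
Head loss h_f = ΔP/(ρg) = 7.866e+05/(626·9.81) = 128 m.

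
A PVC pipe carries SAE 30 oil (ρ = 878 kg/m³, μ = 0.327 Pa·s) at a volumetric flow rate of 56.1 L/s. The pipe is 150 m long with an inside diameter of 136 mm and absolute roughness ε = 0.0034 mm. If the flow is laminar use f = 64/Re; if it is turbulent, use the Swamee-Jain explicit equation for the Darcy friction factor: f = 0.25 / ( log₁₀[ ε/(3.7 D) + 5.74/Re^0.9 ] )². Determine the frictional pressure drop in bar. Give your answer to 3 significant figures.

Q = 56.1 L/s = 56.1/1000 = 0.0561 m³/s.
Cross-sectional area A = πD²/4 = π(0.136)²/4 = 0.01453 m²; mean velocity V = Q/A = 0.0561/0.01453 = 3.862 m/s.
Reynolds number Re = ρVD/μ = 878 · 3.862 · 0.136 / 0.327 = 1410.
Re < 2300 → laminar flow, so f = 64/Re = 64/1410 = 0.04538 (the turbulent correlation is not needed).
Darcy-Weisbach: ΔP = f(L/D)(ρV²/2) = 0.04538·(150/0.136)·(878·3.862²/2) = 0.04538·1103·6547 = 3.277e+05 Pa.
ΔP = 3.277e+05 Pa = 3.28 bar.

ΔP ≈ 3.28 bar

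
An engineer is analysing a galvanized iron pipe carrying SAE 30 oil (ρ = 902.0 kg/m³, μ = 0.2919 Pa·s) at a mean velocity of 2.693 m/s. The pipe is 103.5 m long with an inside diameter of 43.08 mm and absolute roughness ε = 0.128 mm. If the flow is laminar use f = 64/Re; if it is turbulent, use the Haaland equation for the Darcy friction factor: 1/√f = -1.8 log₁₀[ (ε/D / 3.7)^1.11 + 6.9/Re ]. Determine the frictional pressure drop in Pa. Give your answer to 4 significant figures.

ΔP ≈ 1403000 Pa

Reynolds number Re = ρVD/μ = 902 · 2.693 · 0.04308 / 0.292 = 358.5.
Re < 2300 → laminar flow, so f = 64/Re = 64/358.5 = 0.1785 (the turbulent correlation is not needed).
Darcy-Weisbach: ΔP = f(L/D)(ρV²/2) = 0.1785·(103.5/0.04308)·(902·2.693²/2) = 0.1785·2403·3271 = 1.403e+06 Pa.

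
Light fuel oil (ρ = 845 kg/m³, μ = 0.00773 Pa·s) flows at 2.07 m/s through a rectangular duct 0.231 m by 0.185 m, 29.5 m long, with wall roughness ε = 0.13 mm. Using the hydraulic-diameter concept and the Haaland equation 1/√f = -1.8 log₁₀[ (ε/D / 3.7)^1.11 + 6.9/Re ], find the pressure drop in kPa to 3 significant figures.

ΔP ≈ 5.96 kPa

Hydraulic diameter D_h = 4A/P = 4·(0.231·0.185)/(2·(0.231+0.185)) = 0.1709/0.832 = 0.2055 m.
Re = ρVD_h/μ = 845·2.07·0.2055/0.00773 = 4.649e+04.
ε/D_h = 0.00013/0.2055 = 0.000633; Haaland gives 1/√f = -1.8 log₁₀[6.59e-05+0.000148] = 6.604, so f = 0.02293.
ΔP = f(L/D_h)(ρV²/2) = 0.02293·29.5/0.2055·1810 = 5960 Pa.
ΔP = 5.96 kPa.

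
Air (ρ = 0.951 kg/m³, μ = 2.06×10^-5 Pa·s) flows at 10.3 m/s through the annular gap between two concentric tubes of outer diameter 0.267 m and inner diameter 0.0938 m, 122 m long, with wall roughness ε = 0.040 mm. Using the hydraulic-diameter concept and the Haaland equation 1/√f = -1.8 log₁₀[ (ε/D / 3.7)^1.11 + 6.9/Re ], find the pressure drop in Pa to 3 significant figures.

ΔP ≈ 693 Pa

Hydraulic diameter D_h = 4A/P = D_o - D_i = 0.267 - 0.0938 = 0.1732 m.
Re = ρVD_h/μ = 0.951·10.3·0.1732/2.06e-05 = 8.236e+04.
ε/D_h = 4e-05/0.1732 = 0.000231; Haaland gives 1/√f = -1.8 log₁₀[2.15e-05+8.38e-05] = 7.16, so f = 0.01951.
ΔP = f(L/D_h)(ρV²/2) = 0.01951·122/0.1732·50.45 = 693.2 Pa.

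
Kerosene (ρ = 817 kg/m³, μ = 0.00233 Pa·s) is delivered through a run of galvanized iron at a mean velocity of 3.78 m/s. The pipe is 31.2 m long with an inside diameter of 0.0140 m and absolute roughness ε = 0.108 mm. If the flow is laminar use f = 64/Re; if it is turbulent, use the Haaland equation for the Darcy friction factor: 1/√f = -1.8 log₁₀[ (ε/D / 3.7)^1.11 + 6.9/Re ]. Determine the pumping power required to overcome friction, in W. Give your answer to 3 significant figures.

P ≈ 289 W

Reynolds number Re = ρVD/μ = 817 · 3.78 · 0.014 / 0.00233 = 1.856e+04.
Re > 4000 → turbulent. Relative roughness ε/D = 0.000108/0.014 = 0.00771. Haaland: 1/√f = -1.8 log₁₀[(0.00771/3.7)^1.11 + 6.9/1.856e+04] = -1.8 log₁₀[0.00106 + 0.000372] = 5.121, so f = 0.03813.
Darcy-Weisbach: ΔP = f(L/D)(ρV²/2) = 0.03813·(31.2/0.014)·(817·3.78²/2) = 0.03813·2229·5837 = 4.96e+05 Pa.
Q = V·A = 3.78·0.0001539 = 0.0005819 m³/s.
Pumping power P = QΔP = 0.0005819·4.96e+05 = 288.6 W = 289 W.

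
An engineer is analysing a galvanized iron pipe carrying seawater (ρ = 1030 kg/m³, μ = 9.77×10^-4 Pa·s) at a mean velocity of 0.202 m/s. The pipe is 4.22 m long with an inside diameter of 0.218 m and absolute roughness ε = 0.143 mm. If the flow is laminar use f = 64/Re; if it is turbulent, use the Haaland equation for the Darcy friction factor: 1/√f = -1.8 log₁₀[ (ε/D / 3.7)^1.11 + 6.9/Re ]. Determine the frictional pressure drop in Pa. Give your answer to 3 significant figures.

ΔP ≈ 9.36 Pa

Reynolds number Re = ρVD/μ = 1030 · 0.202 · 0.218 / 0.000977 = 4.642e+04.
Re > 4000 → turbulent. Relative roughness ε/D = 0.000143/0.218 = 0.000656. Haaland: 1/√f = -1.8 log₁₀[(0.000656/3.7)^1.11 + 6.9/4.642e+04] = -1.8 log₁₀[6.86e-05 + 0.000149] = 6.594, so f = 0.023.
Darcy-Weisbach: ΔP = f(L/D)(ρV²/2) = 0.023·(4.22/0.218)·(1030·0.202²/2) = 0.023·19.36·21.01 = 9.356 Pa.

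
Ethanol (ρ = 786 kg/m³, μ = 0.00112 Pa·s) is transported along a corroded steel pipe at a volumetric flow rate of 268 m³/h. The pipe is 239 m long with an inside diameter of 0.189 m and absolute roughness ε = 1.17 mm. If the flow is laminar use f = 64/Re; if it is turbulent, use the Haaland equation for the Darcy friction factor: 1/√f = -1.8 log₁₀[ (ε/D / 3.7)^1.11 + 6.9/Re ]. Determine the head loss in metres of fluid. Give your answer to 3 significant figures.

h_f ≈ 14.8 m

Q = 268 m³/h = 268/3600 = 0.07444 m³/s.
Cross-sectional area A = πD²/4 = π(0.189)²/4 = 0.02806 m²; mean velocity V = Q/A = 0.07444/0.02806 = 2.653 m/s.
Reynolds number Re = ρVD/μ = 786 · 2.653 · 0.189 / 0.00112 = 3.52e+05.
Re > 4000 → turbulent. Relative roughness ε/D = 0.00117/0.189 = 0.00619. Haaland: 1/√f = -1.8 log₁₀[(0.00619/3.7)^1.11 + 6.9/3.52e+05] = -1.8 log₁₀[0.000828 + 1.96e-05] = 5.529, so f = 0.03271.
Darcy-Weisbach: ΔP = f(L/D)(ρV²/2) = 0.03271·(239/0.189)·(786·2.653²/2) = 0.03271·1265·2767 = 1.145e+05 Pa.
Head loss h_f = ΔP/(ρg) = 1.145e+05/(786·9.81) = 14.8 m.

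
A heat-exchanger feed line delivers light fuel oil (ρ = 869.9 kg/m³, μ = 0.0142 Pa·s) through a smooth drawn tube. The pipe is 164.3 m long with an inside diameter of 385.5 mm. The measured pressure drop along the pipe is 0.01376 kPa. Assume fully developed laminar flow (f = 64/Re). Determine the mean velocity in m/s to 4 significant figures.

For laminar flow, f = 64/Re with Re = ρVD/μ, so Darcy-Weisbach reduces to ΔP = 32μLV/D². Solving for V: V = ΔP·D²/(32μL) = 13.76·(0.3855)²/(32·0.0142·164.3) = 0.02739 m/s.
Check: Re = ρVD/μ = 869.9·0.02739·0.3855/0.0142 = 646.8 < 2300, so the laminar assumption holds.

V ≈ 0.02739 m/s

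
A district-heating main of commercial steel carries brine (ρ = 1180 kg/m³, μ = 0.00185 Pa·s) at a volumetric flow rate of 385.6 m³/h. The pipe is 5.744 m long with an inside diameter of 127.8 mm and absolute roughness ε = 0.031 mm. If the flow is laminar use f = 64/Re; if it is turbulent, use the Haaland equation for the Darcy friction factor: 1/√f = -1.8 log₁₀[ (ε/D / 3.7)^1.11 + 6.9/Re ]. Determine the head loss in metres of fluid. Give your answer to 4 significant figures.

Q = 385.6 m³/h = 385.6/3600 = 0.1071 m³/s.
Cross-sectional area A = πD²/4 = π(0.1278)²/4 = 0.01283 m²; mean velocity V = Q/A = 0.1071/0.01283 = 8.35 m/s.
Reynolds number Re = ρVD/μ = 1180 · 8.35 · 0.1278 / 0.00185 = 6.807e+05.
Re > 4000 → turbulent. Relative roughness ε/D = 3.1e-05/0.1278 = 0.000243. Haaland: 1/√f = -1.8 log₁₀[(0.000243/3.7)^1.11 + 6.9/6.807e+05] = -1.8 log₁₀[2.27e-05 + 1.01e-05] = 8.07, so f = 0.01536.
Darcy-Weisbach: ΔP = f(L/D)(ρV²/2) = 0.01536·(5.744/0.1278)·(1180·8.35²/2) = 0.01536·44.95·4.114e+04 = 2.839e+04 Pa.
Head loss h_f = ΔP/(ρg) = 2.839e+04/(1180·9.81) = 2.452 m.

h_f ≈ 2.452 m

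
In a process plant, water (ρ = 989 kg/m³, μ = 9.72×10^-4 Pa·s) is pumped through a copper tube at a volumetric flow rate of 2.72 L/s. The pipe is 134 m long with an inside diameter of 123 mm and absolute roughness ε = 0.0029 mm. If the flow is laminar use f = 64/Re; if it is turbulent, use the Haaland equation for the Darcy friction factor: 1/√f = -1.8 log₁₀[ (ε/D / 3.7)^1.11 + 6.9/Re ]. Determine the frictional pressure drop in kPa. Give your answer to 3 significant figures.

Q = 2.72 L/s = 2.72/1000 = 0.00272 m³/s.
Cross-sectional area A = πD²/4 = π(0.123)²/4 = 0.01188 m²; mean velocity V = Q/A = 0.00272/0.01188 = 0.2289 m/s.
Reynolds number Re = ρVD/μ = 989 · 0.2289 · 0.123 / 0.000972 = 2.865e+04.
Re > 4000 → turbulent. Relative roughness ε/D = 2.9e-06/0.123 = 2.36e-05. Haaland: 1/√f = -1.8 log₁₀[(2.36e-05/3.7)^1.11 + 6.9/2.865e+04] = -1.8 log₁₀[1.71e-06 + 0.000241] = 6.507, so f = 0.02362.
Darcy-Weisbach: ΔP = f(L/D)(ρV²/2) = 0.02362·(134/0.123)·(989·0.2289²/2) = 0.02362·1089·25.91 = 666.6 Pa.
ΔP = 666.6 Pa = 0.667 kPa.

ΔP ≈ 0.667 kPa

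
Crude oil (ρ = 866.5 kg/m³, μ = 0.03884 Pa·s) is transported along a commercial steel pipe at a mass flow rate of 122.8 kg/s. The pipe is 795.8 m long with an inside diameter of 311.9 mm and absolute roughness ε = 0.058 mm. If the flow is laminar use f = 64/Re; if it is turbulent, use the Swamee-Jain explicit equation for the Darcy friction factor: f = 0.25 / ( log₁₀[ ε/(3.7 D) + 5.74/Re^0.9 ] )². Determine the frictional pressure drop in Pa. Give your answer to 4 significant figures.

ΔP ≈ 111300 Pa

A = πD²/4 = π(0.3119)²/4 = 0.0764 m²; mean velocity V = ṁ/(ρA) = 122.8/(866.5 · 0.0764) = 1.855 m/s.
Reynolds number Re = ρVD/μ = 866.5 · 1.855 · 0.3119 / 0.0388 = 1.291e+04.
Re > 4000 → turbulent. Relative roughness ε/D = 5.8e-05/0.3119 = 0.000186. Swamee-Jain: f = 0.25/(log₁₀[0.000186/3.7 + 5.74/1.291e+04^0.9])² = 0.25/(log₁₀[5.03e-05 + 0.00115])² = 0.25/(-2.922)² = 0.02928.
Darcy-Weisbach: ΔP = f(L/D)(ρV²/2) = 0.02928·(795.8/0.3119)·(866.5·1.855²/2) = 0.02928·2551·1491 = 1.113e+05 Pa.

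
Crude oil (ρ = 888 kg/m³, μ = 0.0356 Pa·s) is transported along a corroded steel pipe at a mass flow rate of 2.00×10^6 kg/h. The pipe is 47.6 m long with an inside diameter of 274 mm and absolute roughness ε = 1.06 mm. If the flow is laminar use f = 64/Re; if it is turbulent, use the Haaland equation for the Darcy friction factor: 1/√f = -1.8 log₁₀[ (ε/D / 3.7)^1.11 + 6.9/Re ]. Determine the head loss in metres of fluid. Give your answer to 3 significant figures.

h_f ≈ 29.5 m

ṁ = 2.00×10^6 kg/h = 2.00×10^6/3600 = 555.6 kg/s.
A = πD²/4 = π(0.274)²/4 = 0.05896 m²; mean velocity V = ṁ/(ρA) = 555.6/(888 · 0.05896) = 10.61 m/s.
Reynolds number Re = ρVD/μ = 888 · 10.61 · 0.274 / 0.0356 = 7.252e+04.
Re > 4000 → turbulent. Relative roughness ε/D = 0.00106/0.274 = 0.00387. Haaland: 1/√f = -1.8 log₁₀[(0.00387/3.7)^1.11 + 6.9/7.252e+04] = -1.8 log₁₀[0.000491 + 9.52e-05] = 5.817, so f = 0.02955.
Darcy-Weisbach: ΔP = f(L/D)(ρV²/2) = 0.02955·(47.6/0.274)·(888·10.61²/2) = 0.02955·173.7·4.998e+04 = 2.566e+05 Pa.
Head loss h_f = ΔP/(ρg) = 2.566e+05/(888·9.81) = 29.5 m.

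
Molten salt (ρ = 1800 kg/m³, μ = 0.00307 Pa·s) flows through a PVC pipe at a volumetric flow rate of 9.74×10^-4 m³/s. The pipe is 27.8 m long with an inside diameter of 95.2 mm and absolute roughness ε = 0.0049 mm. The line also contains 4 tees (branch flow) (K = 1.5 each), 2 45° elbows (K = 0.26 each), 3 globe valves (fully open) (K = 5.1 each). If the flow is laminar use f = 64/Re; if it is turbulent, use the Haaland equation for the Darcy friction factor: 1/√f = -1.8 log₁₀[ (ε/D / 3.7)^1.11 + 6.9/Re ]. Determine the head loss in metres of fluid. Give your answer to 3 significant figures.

h_f ≈ 0.0301 m

Cross-sectional area A = πD²/4 = π(0.0952)²/4 = 0.007118 m²; mean velocity V = Q/A = 0.000974/0.007118 = 0.1368 m/s.
Reynolds number Re = ρVD/μ = 1800 · 0.1368 · 0.0952 / 0.00307 = 7638.
Re > 4000 → turbulent. Relative roughness ε/D = 4.9e-06/0.0952 = 5.15e-05. Haaland: 1/√f = -1.8 log₁₀[(5.15e-05/3.7)^1.11 + 6.9/7638] = -1.8 log₁₀[4.07e-06 + 0.000903] = 5.476, so f = 0.03335.
Total minor-loss coefficient ΣK = 4·1.5 + 2·0.26 + 3·5.1 = 21.8.
ΔP = [f·L/D + ΣK]·(ρV²/2) = [0.03335·27.8/0.0952 + 21.8]·(1800·0.1368²/2) = [9.739 + 21.8]·16.85 = 531.8 Pa.
Head loss h_f = ΔP/(ρg) = 531.8/(1800·9.81) = 0.0301 m.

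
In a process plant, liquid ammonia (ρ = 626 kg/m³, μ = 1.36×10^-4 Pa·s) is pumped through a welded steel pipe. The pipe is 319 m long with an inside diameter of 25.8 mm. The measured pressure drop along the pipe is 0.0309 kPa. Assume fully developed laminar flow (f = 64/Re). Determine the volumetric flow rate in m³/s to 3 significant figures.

Q ≈ 7.75×10^-6 m³/s

For laminar flow, f = 64/Re with Re = ρVD/μ, so Darcy-Weisbach reduces to ΔP = 32μLV/D². Solving for V: V = ΔP·D²/(32μL) = 30.9·(0.0258)²/(32·0.000136·319) = 0.01482 m/s.
Check: Re = ρVD/μ = 626·0.01482·0.0258/0.000136 = 1759 < 2300, so the laminar assumption holds.
Q = V·A = 0.01482·(π/4·0.0258²) = 7.745e-06 m³/s = 7.75×10^-6 m³/s.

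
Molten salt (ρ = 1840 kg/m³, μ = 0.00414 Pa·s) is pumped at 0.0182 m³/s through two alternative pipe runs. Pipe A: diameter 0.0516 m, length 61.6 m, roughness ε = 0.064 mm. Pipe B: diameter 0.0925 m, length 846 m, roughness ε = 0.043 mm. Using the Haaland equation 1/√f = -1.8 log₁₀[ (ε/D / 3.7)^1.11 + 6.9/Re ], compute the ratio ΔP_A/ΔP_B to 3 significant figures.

Pipe A: V = Q/A = 0.0182/0.002091 = 8.703 m/s; Re = 1.996e+05; ε/D = 0.00124; Haaland → f = 0.02183; ΔP_A = f(L/D)(ρV²/2) = 1.816e+06 Pa.
Pipe B: V = Q/A = 0.0182/0.00672 = 2.708 m/s; Re = 1.113e+05; ε/D = 0.000465; Haaland → f = 0.01965; ΔP_B = f(L/D)(ρV²/2) = 1.213e+06 Pa.
ΔP_A/ΔP_B = 1.816e+06/1.213e+06 = 1.50.

ΔP_A/ΔP_B ≈ 1.50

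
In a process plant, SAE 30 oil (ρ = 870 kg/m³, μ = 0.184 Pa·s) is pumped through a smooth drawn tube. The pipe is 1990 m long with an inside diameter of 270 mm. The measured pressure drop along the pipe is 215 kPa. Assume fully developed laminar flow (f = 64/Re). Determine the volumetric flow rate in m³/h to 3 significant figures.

Q ≈ 276 m³/h

For laminar flow, f = 64/Re with Re = ρVD/μ, so Darcy-Weisbach reduces to ΔP = 32μLV/D². Solving for V: V = ΔP·D²/(32μL) = 2.15e+05·(0.27)²/(32·0.184·1990) = 1.338 m/s.
Check: Re = ρVD/μ = 870·1.338·0.27/0.184 = 1708 < 2300, so the laminar assumption holds.
Q = V·A = 1.338·(π/4·0.27²) = 0.07659 m³/s = 276 m³/h.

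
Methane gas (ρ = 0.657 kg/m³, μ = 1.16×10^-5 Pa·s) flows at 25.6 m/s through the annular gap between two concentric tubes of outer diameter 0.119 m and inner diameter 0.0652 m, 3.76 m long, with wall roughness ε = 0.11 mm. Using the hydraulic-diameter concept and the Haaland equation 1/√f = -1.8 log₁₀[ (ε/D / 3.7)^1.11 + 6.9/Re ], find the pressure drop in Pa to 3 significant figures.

ΔP ≈ 383 Pa

Hydraulic diameter D_h = 4A/P = D_o - D_i = 0.119 - 0.0652 = 0.0538 m.
Re = ρVD_h/μ = 0.657·25.6·0.0538/1.16e-05 = 7.801e+04.
ε/D_h = 0.00011/0.0538 = 0.00204; Haaland gives 1/√f = -1.8 log₁₀[0.000242+8.85e-05] = 6.265, so f = 0.02548.
ΔP = f(L/D_h)(ρV²/2) = 0.02548·3.76/0.0538·215.3 = 383.3 Pa.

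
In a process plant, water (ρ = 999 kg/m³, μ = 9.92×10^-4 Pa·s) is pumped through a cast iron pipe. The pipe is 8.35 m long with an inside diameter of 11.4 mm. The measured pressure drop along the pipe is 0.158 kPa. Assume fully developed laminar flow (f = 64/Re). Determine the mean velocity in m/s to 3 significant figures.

For laminar flow, f = 64/Re with Re = ρVD/μ, so Darcy-Weisbach reduces to ΔP = 32μLV/D². Solving for V: V = ΔP·D²/(32μL) = 158·(0.0114)²/(32·0.000992·8.35) = 0.07747 m/s.
Check: Re = ρVD/μ = 999·0.07747·0.0114/0.000992 = 889.4 < 2300, so the laminar assumption holds.

V ≈ 0.0775 m/s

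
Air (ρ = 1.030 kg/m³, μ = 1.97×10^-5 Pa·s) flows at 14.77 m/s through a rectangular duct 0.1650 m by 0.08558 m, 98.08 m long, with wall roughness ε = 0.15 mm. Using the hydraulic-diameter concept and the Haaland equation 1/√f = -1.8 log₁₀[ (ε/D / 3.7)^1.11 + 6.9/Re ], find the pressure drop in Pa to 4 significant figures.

ΔP ≈ 2279 Pa

Hydraulic diameter D_h = 4A/P = 4·(0.165·0.08558)/(2·(0.165+0.08558)) = 0.05648/0.5012 = 0.1127 m.
Re = ρVD_h/μ = 1.03·14.77·0.1127/1.97e-05 = 8.703e+04.
ε/D_h = 0.00015/0.1127 = 0.00133; Haaland gives 1/√f = -1.8 log₁₀[0.00015+7.93e-05] = 6.55, so f = 0.02331.
ΔP = f(L/D_h)(ρV²/2) = 0.02331·98.08/0.1127·112.3 = 2279 Pa.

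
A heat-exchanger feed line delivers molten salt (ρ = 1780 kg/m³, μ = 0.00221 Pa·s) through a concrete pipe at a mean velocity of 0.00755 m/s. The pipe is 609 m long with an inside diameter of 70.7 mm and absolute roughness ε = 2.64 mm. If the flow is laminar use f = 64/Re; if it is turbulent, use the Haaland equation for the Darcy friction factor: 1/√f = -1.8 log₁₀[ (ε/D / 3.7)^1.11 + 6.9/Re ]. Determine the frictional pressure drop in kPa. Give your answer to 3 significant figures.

Reynolds number Re = ρVD/μ = 1780 · 0.00755 · 0.0707 / 0.00221 = 429.9.
Re < 2300 → laminar flow, so f = 64/Re = 64/429.9 = 0.1489 (the turbulent correlation is not needed).
Darcy-Weisbach: ΔP = f(L/D)(ρV²/2) = 0.1489·(609/0.0707)·(1780·0.00755²/2) = 0.1489·8614·0.05073 = 65.05 Pa.
ΔP = 65.05 Pa = 0.0651 kPa.

ΔP ≈ 0.0651 kPa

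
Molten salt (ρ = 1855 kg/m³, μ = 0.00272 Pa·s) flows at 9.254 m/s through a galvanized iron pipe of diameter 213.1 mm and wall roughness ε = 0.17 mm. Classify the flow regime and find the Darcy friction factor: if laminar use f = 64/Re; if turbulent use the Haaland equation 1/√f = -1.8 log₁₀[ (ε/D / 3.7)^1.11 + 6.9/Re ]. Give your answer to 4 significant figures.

f ≈ 0.01887

Re = ρVD/μ = 1855·9.254·0.2131/0.00272 = 1.345e+06.
Re > 4000 → turbulent. ε/D = 0.00017/0.2131 = 0.000798; Haaland: 1/√f = -1.8 log₁₀[8.52e-05 + 5.13e-06] = 7.28, so f = 0.01887.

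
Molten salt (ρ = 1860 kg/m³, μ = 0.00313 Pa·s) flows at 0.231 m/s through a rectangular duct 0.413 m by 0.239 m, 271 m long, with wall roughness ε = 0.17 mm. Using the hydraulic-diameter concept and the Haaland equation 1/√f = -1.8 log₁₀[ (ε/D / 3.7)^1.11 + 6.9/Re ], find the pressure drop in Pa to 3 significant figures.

Hydraulic diameter D_h = 4A/P = 4·(0.413·0.239)/(2·(0.413+0.239)) = 0.3948/1.304 = 0.3028 m.
Re = ρVD_h/μ = 1860·0.231·0.3028/0.00313 = 4.156e+04.
ε/D_h = 0.00017/0.3028 = 0.000561; Haaland gives 1/√f = -1.8 log₁₀[5.77e-05+0.000166] = 6.571, so f = 0.02316.
ΔP = f(L/D_h)(ρV²/2) = 0.02316·271/0.3028·49.63 = 1029 Pa.

ΔP ≈ 1030 Pa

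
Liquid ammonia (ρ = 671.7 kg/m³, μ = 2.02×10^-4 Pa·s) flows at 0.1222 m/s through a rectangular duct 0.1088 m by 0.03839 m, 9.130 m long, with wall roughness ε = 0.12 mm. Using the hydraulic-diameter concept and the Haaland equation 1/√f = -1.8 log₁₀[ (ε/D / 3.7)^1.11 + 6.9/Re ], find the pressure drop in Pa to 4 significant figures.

Hydraulic diameter D_h = 4A/P = 4·(0.1088·0.03839)/(2·(0.1088+0.03839)) = 0.01671/0.2944 = 0.05675 m.
Re = ρVD_h/μ = 671.7·0.1222·0.05675/0.000202 = 2.306e+04.
ε/D_h = 0.00012/0.05675 = 0.00211; Haaland gives 1/√f = -1.8 log₁₀[0.000251+0.000299] = 5.867, so f = 0.02906.
ΔP = f(L/D_h)(ρV²/2) = 0.02906·9.13/0.05675·5.015 = 23.44 Pa.

ΔP ≈ 23.44 Pa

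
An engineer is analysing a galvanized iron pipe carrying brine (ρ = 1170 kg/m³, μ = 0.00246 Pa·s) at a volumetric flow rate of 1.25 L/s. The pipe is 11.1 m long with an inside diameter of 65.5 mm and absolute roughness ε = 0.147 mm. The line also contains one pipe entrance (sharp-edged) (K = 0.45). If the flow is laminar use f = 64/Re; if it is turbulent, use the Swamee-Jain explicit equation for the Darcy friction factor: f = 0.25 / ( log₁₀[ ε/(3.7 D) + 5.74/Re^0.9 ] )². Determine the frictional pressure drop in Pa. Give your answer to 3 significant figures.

Q = 1.25 L/s = 1.25/1000 = 0.00125 m³/s.
Cross-sectional area A = πD²/4 = π(0.0655)²/4 = 0.00337 m²; mean velocity V = Q/A = 0.00125/0.00337 = 0.371 m/s.
Reynolds number Re = ρVD/μ = 1170 · 0.371 · 0.0655 / 0.00246 = 1.156e+04.
Re > 4000 → turbulent. Relative roughness ε/D = 0.000147/0.0655 = 0.00224. Swamee-Jain: f = 0.25/(log₁₀[0.00224/3.7 + 5.74/1.156e+04^0.9])² = 0.25/(log₁₀[0.000607 + 0.00127])² = 0.25/(-2.728)² = 0.0336.
Total minor-loss coefficient ΣK = 1·0.45 = 0.45.
ΔP = [f·L/D + ΣK]·(ρV²/2) = [0.0336·11.1/0.0655 + 0.45]·(1170·0.371²/2) = [5.695 + 0.45]·80.51 = 494.7 Pa.

ΔP ≈ 495 Pa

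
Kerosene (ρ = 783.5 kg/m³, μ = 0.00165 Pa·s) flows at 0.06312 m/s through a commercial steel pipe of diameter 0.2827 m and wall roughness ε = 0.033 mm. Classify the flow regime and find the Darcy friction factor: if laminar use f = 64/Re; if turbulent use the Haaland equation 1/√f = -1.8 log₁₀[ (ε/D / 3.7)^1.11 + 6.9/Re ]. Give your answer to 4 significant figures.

Re = ρVD/μ = 783.5·0.06312·0.2827/0.00165 = 8473.
Re > 4000 → turbulent. ε/D = 3.3e-05/0.2827 = 0.000117; Haaland: 1/√f = -1.8 log₁₀[1.01e-05 + 0.000814] = 5.551, so f = 0.03245.

f ≈ 0.03245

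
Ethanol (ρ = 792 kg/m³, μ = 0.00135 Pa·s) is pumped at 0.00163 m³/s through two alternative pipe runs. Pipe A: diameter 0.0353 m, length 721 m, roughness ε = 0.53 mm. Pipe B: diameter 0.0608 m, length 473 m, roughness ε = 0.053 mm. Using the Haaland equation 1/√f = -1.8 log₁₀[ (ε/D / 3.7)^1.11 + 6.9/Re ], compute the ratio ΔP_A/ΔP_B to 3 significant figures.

Pipe A: V = Q/A = 0.00163/0.0009787 = 1.666 m/s; Re = 3.449e+04; ε/D = 0.015; Haaland → f = 0.04506; ΔP_A = f(L/D)(ρV²/2) = 1.011e+06 Pa.
Pipe B: V = Q/A = 0.00163/0.002903 = 0.5614 m/s; Re = 2.003e+04; ε/D = 0.000872; Haaland → f = 0.02737; ΔP_B = f(L/D)(ρV²/2) = 2.658e+04 Pa.
ΔP_A/ΔP_B = 1.011e+06/2.658e+04 = 38.0.

ΔP_A/ΔP_B ≈ 38.0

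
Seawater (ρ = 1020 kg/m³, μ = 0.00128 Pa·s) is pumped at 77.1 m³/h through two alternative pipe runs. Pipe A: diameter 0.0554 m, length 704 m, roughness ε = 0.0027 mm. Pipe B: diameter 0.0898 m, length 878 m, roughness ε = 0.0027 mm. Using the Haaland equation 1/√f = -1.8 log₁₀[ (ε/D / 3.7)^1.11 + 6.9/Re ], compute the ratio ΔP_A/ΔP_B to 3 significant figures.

ΔP_A/ΔP_B ≈ 8.38

Pipe A: V = Q/A = 0.02142/0.002411 = 8.885 m/s; Re = 3.922e+05; ε/D = 4.87e-05; Haaland → f = 0.01416; ΔP_A = f(L/D)(ρV²/2) = 7.242e+06 Pa.
Pipe B: V = Q/A = 0.02142/0.006333 = 3.381 m/s; Re = 2.42e+05; ε/D = 3.01e-05; Haaland → f = 0.01516; ΔP_B = f(L/D)(ρV²/2) = 8.644e+05 Pa.
ΔP_A/ΔP_B = 7.242e+06/8.644e+05 = 8.38.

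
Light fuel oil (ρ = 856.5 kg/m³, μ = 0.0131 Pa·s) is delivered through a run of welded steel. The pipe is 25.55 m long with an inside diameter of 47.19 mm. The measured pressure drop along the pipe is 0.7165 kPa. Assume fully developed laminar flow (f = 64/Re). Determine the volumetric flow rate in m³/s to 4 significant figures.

Q ≈ 2.606×10^-4 m³/s

For laminar flow, f = 64/Re with Re = ρVD/μ, so Darcy-Weisbach reduces to ΔP = 32μLV/D². Solving for V: V = ΔP·D²/(32μL) = 716.5·(0.04719)²/(32·0.0131·25.55) = 0.149 m/s.
Check: Re = ρVD/μ = 856.5·0.149·0.04719/0.0131 = 459.6 < 2300, so the laminar assumption holds.
Q = V·A = 0.149·(π/4·0.04719²) = 0.0002606 m³/s = 2.606×10^-4 m³/s.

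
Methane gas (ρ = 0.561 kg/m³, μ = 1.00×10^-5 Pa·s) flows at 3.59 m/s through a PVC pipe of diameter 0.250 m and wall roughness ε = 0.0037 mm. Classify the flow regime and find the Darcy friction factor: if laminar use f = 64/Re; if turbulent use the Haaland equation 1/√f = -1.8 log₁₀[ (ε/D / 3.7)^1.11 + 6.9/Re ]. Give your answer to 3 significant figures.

f ≈ 0.0207

Re = ρVD/μ = 0.561·3.59·0.25/1e-05 = 5.035e+04.
Re > 4000 → turbulent. ε/D = 3.7e-06/0.25 = 1.48e-05; Haaland: 1/√f = -1.8 log₁₀[1.02e-06 + 0.000137] = 6.948, so f = 0.02072.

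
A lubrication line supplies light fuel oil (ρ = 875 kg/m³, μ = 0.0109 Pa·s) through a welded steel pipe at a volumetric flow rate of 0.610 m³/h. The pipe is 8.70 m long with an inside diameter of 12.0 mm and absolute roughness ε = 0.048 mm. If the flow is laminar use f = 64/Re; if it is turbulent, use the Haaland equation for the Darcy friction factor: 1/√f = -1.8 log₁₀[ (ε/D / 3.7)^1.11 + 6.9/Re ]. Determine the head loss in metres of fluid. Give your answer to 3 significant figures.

h_f ≈ 3.68 m

Q = 0.610 m³/h = 0.610/3600 = 0.0001694 m³/s.
Cross-sectional area A = πD²/4 = π(0.012)²/4 = 0.0001131 m²; mean velocity V = Q/A = 0.0001694/0.0001131 = 1.498 m/s.
Reynolds number Re = ρVD/μ = 875 · 1.498 · 0.012 / 0.0109 = 1443.
Re < 2300 → laminar flow, so f = 64/Re = 64/1443 = 0.04434 (the turbulent correlation is not needed).
Darcy-Weisbach: ΔP = f(L/D)(ρV²/2) = 0.04434·(8.7/0.012)·(875·1.498²/2) = 0.04434·725·982 = 3.157e+04 Pa.
Head loss h_f = ΔP/(ρg) = 3.157e+04/(875·9.81) = 3.68 m.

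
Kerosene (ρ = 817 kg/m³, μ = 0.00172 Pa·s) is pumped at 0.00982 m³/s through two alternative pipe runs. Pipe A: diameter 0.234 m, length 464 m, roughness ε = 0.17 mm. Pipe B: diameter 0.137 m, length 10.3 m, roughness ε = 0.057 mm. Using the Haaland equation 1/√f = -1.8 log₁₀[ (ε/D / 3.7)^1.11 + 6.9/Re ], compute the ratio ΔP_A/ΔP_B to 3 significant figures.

ΔP_A/ΔP_B ≈ 3.54

Pipe A: V = Q/A = 0.00982/0.04301 = 0.2283 m/s; Re = 2.538e+04; ε/D = 0.000726; Haaland → f = 0.02582; ΔP_A = f(L/D)(ρV²/2) = 1090 Pa.
Pipe B: V = Q/A = 0.00982/0.01474 = 0.6662 m/s; Re = 4.335e+04; ε/D = 0.000416; Haaland → f = 0.02257; ΔP_B = f(L/D)(ρV²/2) = 307.6 Pa.
ΔP_A/ΔP_B = 1090/307.6 = 3.54.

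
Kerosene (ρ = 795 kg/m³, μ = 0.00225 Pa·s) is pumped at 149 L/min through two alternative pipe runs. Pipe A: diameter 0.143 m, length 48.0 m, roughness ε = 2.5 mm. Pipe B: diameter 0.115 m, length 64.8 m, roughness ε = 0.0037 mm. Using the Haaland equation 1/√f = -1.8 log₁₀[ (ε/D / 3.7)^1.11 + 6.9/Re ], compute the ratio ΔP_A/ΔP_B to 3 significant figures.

Pipe A: V = Q/A = 0.002483/0.01606 = 0.1546 m/s; Re = 7813; ε/D = 0.0175; Haaland → f = 0.0512; ΔP_A = f(L/D)(ρV²/2) = 163.3 Pa.
Pipe B: V = Q/A = 0.002483/0.01039 = 0.2391 m/s; Re = 9715; ε/D = 3.22e-05; Haaland → f = 0.03116; ΔP_B = f(L/D)(ρV²/2) = 399 Pa.
ΔP_A/ΔP_B = 163.3/399 = 0.409.

ΔP_A/ΔP_B ≈ 0.409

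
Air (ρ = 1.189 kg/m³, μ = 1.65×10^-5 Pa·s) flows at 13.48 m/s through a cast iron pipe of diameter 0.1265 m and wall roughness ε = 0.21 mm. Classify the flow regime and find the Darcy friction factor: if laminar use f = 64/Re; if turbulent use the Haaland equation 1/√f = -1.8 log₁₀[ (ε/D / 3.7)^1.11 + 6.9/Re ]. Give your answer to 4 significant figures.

Re = ρVD/μ = 1.189·13.48·0.1265/1.65e-05 = 1.229e+05.
Re > 4000 → turbulent. ε/D = 0.00021/0.1265 = 0.00166; Haaland: 1/√f = -1.8 log₁₀[0.000192 + 5.62e-05] = 6.489, so f = 0.02375.

f ≈ 0.02375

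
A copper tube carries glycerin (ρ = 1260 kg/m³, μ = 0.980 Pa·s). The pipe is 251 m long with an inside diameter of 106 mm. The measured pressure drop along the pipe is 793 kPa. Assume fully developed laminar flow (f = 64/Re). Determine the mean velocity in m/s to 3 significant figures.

For laminar flow, f = 64/Re with Re = ρVD/μ, so Darcy-Weisbach reduces to ΔP = 32μLV/D². Solving for V: V = ΔP·D²/(32μL) = 7.93e+05·(0.106)²/(32·0.98·251) = 1.132 m/s.
Check: Re = ρVD/μ = 1260·1.132·0.106/0.98 = 154.3 < 2300, so the laminar assumption holds.

V ≈ 1.13 m/s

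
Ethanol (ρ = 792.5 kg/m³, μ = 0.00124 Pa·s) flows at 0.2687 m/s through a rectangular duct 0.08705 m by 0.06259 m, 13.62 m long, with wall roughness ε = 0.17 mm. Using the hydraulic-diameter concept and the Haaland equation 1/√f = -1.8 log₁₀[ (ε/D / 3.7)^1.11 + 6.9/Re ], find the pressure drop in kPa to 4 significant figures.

ΔP ≈ 0.1741 kPa

Hydraulic diameter D_h = 4A/P = 4·(0.08705·0.06259)/(2·(0.08705+0.06259)) = 0.02179/0.2993 = 0.07282 m.
Re = ρVD_h/μ = 792.5·0.2687·0.07282/0.00124 = 1.251e+04.
ε/D_h = 0.00017/0.07282 = 0.00233; Haaland gives 1/√f = -1.8 log₁₀[0.000281+0.000552] = 5.544, so f = 0.03254.
ΔP = f(L/D_h)(ρV²/2) = 0.03254·13.62/0.07282·28.61 = 174.1 Pa.
ΔP = 0.1741 kPa.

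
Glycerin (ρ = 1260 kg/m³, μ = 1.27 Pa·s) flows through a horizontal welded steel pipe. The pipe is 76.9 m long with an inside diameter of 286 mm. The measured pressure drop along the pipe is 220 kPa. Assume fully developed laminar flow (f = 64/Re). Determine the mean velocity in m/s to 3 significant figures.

For laminar flow, f = 64/Re with Re = ρVD/μ, so Darcy-Weisbach reduces to ΔP = 32μLV/D². Solving for V: V = ΔP·D²/(32μL) = 2.2e+05·(0.286)²/(32·1.27·76.9) = 5.758 m/s.
Check: Re = ρVD/μ = 1260·5.758·0.286/1.27 = 1634 < 2300, so the laminar assumption holds.

V ≈ 5.76 m/s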